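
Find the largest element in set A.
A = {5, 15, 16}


Set A = {5, 15, 16}
Elements in ascending order: 5, 15, 16
The largest element is 16.

16


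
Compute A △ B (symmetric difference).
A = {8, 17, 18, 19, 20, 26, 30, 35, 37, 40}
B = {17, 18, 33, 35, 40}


Set A = {8, 17, 18, 19, 20, 26, 30, 35, 37, 40}
Set B = {17, 18, 33, 35, 40}
A △ B = (A \ B) ∪ (B \ A)
Elements in A but not B: {8, 19, 20, 26, 30, 37}
Elements in B but not A: {33}
A △ B = {8, 19, 20, 26, 30, 33, 37}

{8, 19, 20, 26, 30, 33, 37}


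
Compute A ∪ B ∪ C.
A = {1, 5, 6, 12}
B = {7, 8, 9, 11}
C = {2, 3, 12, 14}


Set A = {1, 5, 6, 12}
Set B = {7, 8, 9, 11}
Set C = {2, 3, 12, 14}
First, A ∪ B = {1, 5, 6, 7, 8, 9, 11, 12}
Then, (A ∪ B) ∪ C = {1, 2, 3, 5, 6, 7, 8, 9, 11, 12, 14}

{1, 2, 3, 5, 6, 7, 8, 9, 11, 12, 14}


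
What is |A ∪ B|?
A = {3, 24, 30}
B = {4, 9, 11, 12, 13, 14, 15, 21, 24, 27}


Set A = {3, 24, 30}, |A| = 3
Set B = {4, 9, 11, 12, 13, 14, 15, 21, 24, 27}, |B| = 10
A ∩ B = {24}, |A ∩ B| = 1
|A ∪ B| = |A| + |B| - |A ∩ B| = 3 + 10 - 1 = 12

12


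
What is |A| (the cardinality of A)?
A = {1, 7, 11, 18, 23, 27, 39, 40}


Set A = {1, 7, 11, 18, 23, 27, 39, 40}
Listing elements: 1, 7, 11, 18, 23, 27, 39, 40
Counting: 8 elements
|A| = 8

8


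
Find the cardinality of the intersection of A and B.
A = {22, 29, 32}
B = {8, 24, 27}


Set A = {22, 29, 32}
Set B = {8, 24, 27}
A ∩ B = {}
|A ∩ B| = 0

0


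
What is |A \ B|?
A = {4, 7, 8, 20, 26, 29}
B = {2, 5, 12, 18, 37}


Set A = {4, 7, 8, 20, 26, 29}
Set B = {2, 5, 12, 18, 37}
A \ B = {4, 7, 8, 20, 26, 29}
|A \ B| = 6

6


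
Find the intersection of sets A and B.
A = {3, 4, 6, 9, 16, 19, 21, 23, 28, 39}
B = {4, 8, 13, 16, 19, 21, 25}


Set A = {3, 4, 6, 9, 16, 19, 21, 23, 28, 39}
Set B = {4, 8, 13, 16, 19, 21, 25}
A ∩ B includes only elements in both sets.
Check each element of A against B:
3 ✗, 4 ✓, 6 ✗, 9 ✗, 16 ✓, 19 ✓, 21 ✓, 23 ✗, 28 ✗, 39 ✗
A ∩ B = {4, 16, 19, 21}

{4, 16, 19, 21}


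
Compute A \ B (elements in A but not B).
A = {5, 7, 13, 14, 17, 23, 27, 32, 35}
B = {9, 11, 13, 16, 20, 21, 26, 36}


Set A = {5, 7, 13, 14, 17, 23, 27, 32, 35}
Set B = {9, 11, 13, 16, 20, 21, 26, 36}
A \ B includes elements in A that are not in B.
Check each element of A:
5 (not in B, keep), 7 (not in B, keep), 13 (in B, remove), 14 (not in B, keep), 17 (not in B, keep), 23 (not in B, keep), 27 (not in B, keep), 32 (not in B, keep), 35 (not in B, keep)
A \ B = {5, 7, 14, 17, 23, 27, 32, 35}

{5, 7, 14, 17, 23, 27, 32, 35}


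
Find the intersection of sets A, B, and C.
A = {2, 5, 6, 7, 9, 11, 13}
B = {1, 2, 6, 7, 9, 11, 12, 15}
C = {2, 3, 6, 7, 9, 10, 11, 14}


Set A = {2, 5, 6, 7, 9, 11, 13}
Set B = {1, 2, 6, 7, 9, 11, 12, 15}
Set C = {2, 3, 6, 7, 9, 10, 11, 14}
First, A ∩ B = {2, 6, 7, 9, 11}
Then, (A ∩ B) ∩ C = {2, 6, 7, 9, 11}

{2, 6, 7, 9, 11}


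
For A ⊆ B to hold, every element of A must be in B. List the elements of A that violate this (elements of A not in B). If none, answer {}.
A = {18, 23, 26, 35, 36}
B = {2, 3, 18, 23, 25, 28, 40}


Set A = {18, 23, 26, 35, 36}
Set B = {2, 3, 18, 23, 25, 28, 40}
Check each element of A against B:
18 ∈ B, 23 ∈ B, 26 ∉ B (include), 35 ∉ B (include), 36 ∉ B (include)
Elements of A not in B: {26, 35, 36}

{26, 35, 36}


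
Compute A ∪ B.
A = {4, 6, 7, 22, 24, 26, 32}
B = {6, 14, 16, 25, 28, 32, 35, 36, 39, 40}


Set A = {4, 6, 7, 22, 24, 26, 32}
Set B = {6, 14, 16, 25, 28, 32, 35, 36, 39, 40}
A ∪ B includes all elements in either set.
Elements from A: {4, 6, 7, 22, 24, 26, 32}
Elements from B not already included: {14, 16, 25, 28, 35, 36, 39, 40}
A ∪ B = {4, 6, 7, 14, 16, 22, 24, 25, 26, 28, 32, 35, 36, 39, 40}

{4, 6, 7, 14, 16, 22, 24, 25, 26, 28, 32, 35, 36, 39, 40}


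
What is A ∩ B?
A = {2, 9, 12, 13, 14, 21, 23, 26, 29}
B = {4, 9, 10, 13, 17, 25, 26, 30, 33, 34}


Set A = {2, 9, 12, 13, 14, 21, 23, 26, 29}
Set B = {4, 9, 10, 13, 17, 25, 26, 30, 33, 34}
A ∩ B includes only elements in both sets.
Check each element of A against B:
2 ✗, 9 ✓, 12 ✗, 13 ✓, 14 ✗, 21 ✗, 23 ✗, 26 ✓, 29 ✗
A ∩ B = {9, 13, 26}

{9, 13, 26}


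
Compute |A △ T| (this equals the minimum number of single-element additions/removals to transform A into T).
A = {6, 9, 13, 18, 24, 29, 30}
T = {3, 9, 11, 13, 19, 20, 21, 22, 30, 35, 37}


Set A = {6, 9, 13, 18, 24, 29, 30}
Set T = {3, 9, 11, 13, 19, 20, 21, 22, 30, 35, 37}
Elements to remove from A (in A, not in T): {6, 18, 24, 29} → 4 removals
Elements to add to A (in T, not in A): {3, 11, 19, 20, 21, 22, 35, 37} → 8 additions
Total edits = 4 + 8 = 12

12


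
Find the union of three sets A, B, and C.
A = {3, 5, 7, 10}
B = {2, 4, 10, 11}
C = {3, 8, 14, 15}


Set A = {3, 5, 7, 10}
Set B = {2, 4, 10, 11}
Set C = {3, 8, 14, 15}
First, A ∪ B = {2, 3, 4, 5, 7, 10, 11}
Then, (A ∪ B) ∪ C = {2, 3, 4, 5, 7, 8, 10, 11, 14, 15}

{2, 3, 4, 5, 7, 8, 10, 11, 14, 15}


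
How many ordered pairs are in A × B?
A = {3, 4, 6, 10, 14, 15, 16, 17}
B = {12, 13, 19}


Set A = {3, 4, 6, 10, 14, 15, 16, 17} has 8 elements.
Set B = {12, 13, 19} has 3 elements.
|A × B| = |A| × |B| = 8 × 3 = 24

24


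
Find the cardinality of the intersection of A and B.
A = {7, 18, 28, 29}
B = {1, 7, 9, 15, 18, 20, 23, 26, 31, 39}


Set A = {7, 18, 28, 29}
Set B = {1, 7, 9, 15, 18, 20, 23, 26, 31, 39}
A ∩ B = {7, 18}
|A ∩ B| = 2

2


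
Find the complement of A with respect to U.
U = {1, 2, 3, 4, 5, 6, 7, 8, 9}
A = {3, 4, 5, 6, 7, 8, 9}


Universal set U = {1, 2, 3, 4, 5, 6, 7, 8, 9}
Set A = {3, 4, 5, 6, 7, 8, 9}
A' = U \ A = elements in U but not in A
Checking each element of U:
1 (not in A, include), 2 (not in A, include), 3 (in A, exclude), 4 (in A, exclude), 5 (in A, exclude), 6 (in A, exclude), 7 (in A, exclude), 8 (in A, exclude), 9 (in A, exclude)
A' = {1, 2}

{1, 2}


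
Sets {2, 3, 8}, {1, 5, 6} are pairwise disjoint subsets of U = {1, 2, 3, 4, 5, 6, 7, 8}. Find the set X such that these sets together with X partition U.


U = {1, 2, 3, 4, 5, 6, 7, 8}
Shown blocks: {2, 3, 8}, {1, 5, 6}
A partition's blocks are pairwise disjoint and cover U, so the missing block = U \ (union of shown blocks).
Union of shown blocks: {1, 2, 3, 5, 6, 8}
Missing block = U \ (union) = {4, 7}

{4, 7}


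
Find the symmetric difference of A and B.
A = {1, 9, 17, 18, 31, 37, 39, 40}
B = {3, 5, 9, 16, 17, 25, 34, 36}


Set A = {1, 9, 17, 18, 31, 37, 39, 40}
Set B = {3, 5, 9, 16, 17, 25, 34, 36}
A △ B = (A \ B) ∪ (B \ A)
Elements in A but not B: {1, 18, 31, 37, 39, 40}
Elements in B but not A: {3, 5, 16, 25, 34, 36}
A △ B = {1, 3, 5, 16, 18, 25, 31, 34, 36, 37, 39, 40}

{1, 3, 5, 16, 18, 25, 31, 34, 36, 37, 39, 40}


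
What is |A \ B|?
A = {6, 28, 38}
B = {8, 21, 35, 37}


Set A = {6, 28, 38}
Set B = {8, 21, 35, 37}
A \ B = {6, 28, 38}
|A \ B| = 3

3


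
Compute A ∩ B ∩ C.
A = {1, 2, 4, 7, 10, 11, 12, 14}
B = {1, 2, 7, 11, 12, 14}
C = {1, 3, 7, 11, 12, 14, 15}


Set A = {1, 2, 4, 7, 10, 11, 12, 14}
Set B = {1, 2, 7, 11, 12, 14}
Set C = {1, 3, 7, 11, 12, 14, 15}
First, A ∩ B = {1, 2, 7, 11, 12, 14}
Then, (A ∩ B) ∩ C = {1, 7, 11, 12, 14}

{1, 7, 11, 12, 14}


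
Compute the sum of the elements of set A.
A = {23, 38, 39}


Set A = {23, 38, 39}
Sum = 23 + 38 + 39 = 100

100


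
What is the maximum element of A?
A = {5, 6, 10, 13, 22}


Set A = {5, 6, 10, 13, 22}
Elements in ascending order: 5, 6, 10, 13, 22
The largest element is 22.

22


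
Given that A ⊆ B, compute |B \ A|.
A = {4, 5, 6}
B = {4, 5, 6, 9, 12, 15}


Set A = {4, 5, 6}, |A| = 3
Set B = {4, 5, 6, 9, 12, 15}, |B| = 6
Since A ⊆ B: B \ A = {9, 12, 15}
|B| - |A| = 6 - 3 = 3

3


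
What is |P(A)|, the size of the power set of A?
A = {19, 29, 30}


Set A = {19, 29, 30}
|A| = 3
The power set P(A) contains all subsets of A.
|P(A)| = 2^|A| = 2^3 = 8

8


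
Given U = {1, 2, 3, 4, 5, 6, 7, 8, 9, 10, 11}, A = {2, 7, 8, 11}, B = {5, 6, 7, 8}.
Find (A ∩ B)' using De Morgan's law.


U = {1, 2, 3, 4, 5, 6, 7, 8, 9, 10, 11}
A = {2, 7, 8, 11}, B = {5, 6, 7, 8}
A ∩ B = {7, 8}
(A ∩ B)' = U \ (A ∩ B) = {1, 2, 3, 4, 5, 6, 9, 10, 11}
Verification via A' ∪ B': A' = {1, 3, 4, 5, 6, 9, 10}, B' = {1, 2, 3, 4, 9, 10, 11}
A' ∪ B' = {1, 2, 3, 4, 5, 6, 9, 10, 11} ✓

{1, 2, 3, 4, 5, 6, 9, 10, 11}


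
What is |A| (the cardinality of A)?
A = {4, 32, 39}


Set A = {4, 32, 39}
Listing elements: 4, 32, 39
Counting: 3 elements
|A| = 3

3


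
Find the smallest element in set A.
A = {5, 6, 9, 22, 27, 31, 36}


Set A = {5, 6, 9, 22, 27, 31, 36}
Elements in ascending order: 5, 6, 9, 22, 27, 31, 36
The smallest element is 5.

5


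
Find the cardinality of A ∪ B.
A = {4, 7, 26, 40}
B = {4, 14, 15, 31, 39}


Set A = {4, 7, 26, 40}, |A| = 4
Set B = {4, 14, 15, 31, 39}, |B| = 5
A ∩ B = {4}, |A ∩ B| = 1
|A ∪ B| = |A| + |B| - |A ∩ B| = 4 + 5 - 1 = 8

8


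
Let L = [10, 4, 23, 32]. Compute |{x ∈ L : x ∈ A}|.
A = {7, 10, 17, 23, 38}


Set A = {7, 10, 17, 23, 38}
Candidates: [10, 4, 23, 32]
Check each candidate:
10 ∈ A, 4 ∉ A, 23 ∈ A, 32 ∉ A
Count of candidates in A: 2

2


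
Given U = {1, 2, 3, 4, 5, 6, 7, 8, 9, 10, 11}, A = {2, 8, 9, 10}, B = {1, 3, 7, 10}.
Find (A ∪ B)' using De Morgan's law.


U = {1, 2, 3, 4, 5, 6, 7, 8, 9, 10, 11}
A = {2, 8, 9, 10}, B = {1, 3, 7, 10}
A ∪ B = {1, 2, 3, 7, 8, 9, 10}
(A ∪ B)' = U \ (A ∪ B) = {4, 5, 6, 11}
Verification via A' ∩ B': A' = {1, 3, 4, 5, 6, 7, 11}, B' = {2, 4, 5, 6, 8, 9, 11}
A' ∩ B' = {4, 5, 6, 11} ✓

{4, 5, 6, 11}


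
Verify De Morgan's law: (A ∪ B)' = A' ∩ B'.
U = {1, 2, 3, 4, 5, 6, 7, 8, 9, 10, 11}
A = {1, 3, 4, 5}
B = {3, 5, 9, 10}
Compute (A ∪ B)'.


U = {1, 2, 3, 4, 5, 6, 7, 8, 9, 10, 11}
A = {1, 3, 4, 5}, B = {3, 5, 9, 10}
A ∪ B = {1, 3, 4, 5, 9, 10}
(A ∪ B)' = U \ (A ∪ B) = {2, 6, 7, 8, 11}
Verification via A' ∩ B': A' = {2, 6, 7, 8, 9, 10, 11}, B' = {1, 2, 4, 6, 7, 8, 11}
A' ∩ B' = {2, 6, 7, 8, 11} ✓

{2, 6, 7, 8, 11}


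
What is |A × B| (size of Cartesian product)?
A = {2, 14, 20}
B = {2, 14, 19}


Set A = {2, 14, 20} has 3 elements.
Set B = {2, 14, 19} has 3 elements.
|A × B| = |A| × |B| = 3 × 3 = 9

9


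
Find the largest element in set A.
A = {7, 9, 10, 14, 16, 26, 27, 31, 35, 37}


Set A = {7, 9, 10, 14, 16, 26, 27, 31, 35, 37}
Elements in ascending order: 7, 9, 10, 14, 16, 26, 27, 31, 35, 37
The largest element is 37.

37


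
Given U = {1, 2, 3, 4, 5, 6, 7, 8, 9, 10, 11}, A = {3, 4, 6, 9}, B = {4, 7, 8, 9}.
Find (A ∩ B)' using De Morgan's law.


U = {1, 2, 3, 4, 5, 6, 7, 8, 9, 10, 11}
A = {3, 4, 6, 9}, B = {4, 7, 8, 9}
A ∩ B = {4, 9}
(A ∩ B)' = U \ (A ∩ B) = {1, 2, 3, 5, 6, 7, 8, 10, 11}
Verification via A' ∪ B': A' = {1, 2, 5, 7, 8, 10, 11}, B' = {1, 2, 3, 5, 6, 10, 11}
A' ∪ B' = {1, 2, 3, 5, 6, 7, 8, 10, 11} ✓

{1, 2, 3, 5, 6, 7, 8, 10, 11}


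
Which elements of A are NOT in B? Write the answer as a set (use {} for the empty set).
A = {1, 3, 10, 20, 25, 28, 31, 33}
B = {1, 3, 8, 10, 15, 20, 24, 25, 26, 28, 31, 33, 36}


Set A = {1, 3, 10, 20, 25, 28, 31, 33}
Set B = {1, 3, 8, 10, 15, 20, 24, 25, 26, 28, 31, 33, 36}
Check each element of A against B:
1 ∈ B, 3 ∈ B, 10 ∈ B, 20 ∈ B, 25 ∈ B, 28 ∈ B, 31 ∈ B, 33 ∈ B
Elements of A not in B: {}

{}


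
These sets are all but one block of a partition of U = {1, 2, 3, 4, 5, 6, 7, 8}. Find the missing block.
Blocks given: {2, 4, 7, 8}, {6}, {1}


U = {1, 2, 3, 4, 5, 6, 7, 8}
Shown blocks: {2, 4, 7, 8}, {6}, {1}
A partition's blocks are pairwise disjoint and cover U, so the missing block = U \ (union of shown blocks).
Union of shown blocks: {1, 2, 4, 6, 7, 8}
Missing block = U \ (union) = {3, 5}

{3, 5}


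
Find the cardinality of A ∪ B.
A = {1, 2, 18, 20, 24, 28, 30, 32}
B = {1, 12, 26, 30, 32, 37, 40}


Set A = {1, 2, 18, 20, 24, 28, 30, 32}, |A| = 8
Set B = {1, 12, 26, 30, 32, 37, 40}, |B| = 7
A ∩ B = {1, 30, 32}, |A ∩ B| = 3
|A ∪ B| = |A| + |B| - |A ∩ B| = 8 + 7 - 3 = 12

12


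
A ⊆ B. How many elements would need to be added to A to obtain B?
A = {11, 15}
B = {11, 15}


Set A = {11, 15}, |A| = 2
Set B = {11, 15}, |B| = 2
Since A ⊆ B: B \ A = {}
|B| - |A| = 2 - 2 = 0

0


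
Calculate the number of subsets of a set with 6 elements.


The set has 6 elements.
The power set contains all possible subsets.
|P(A)| = 2^|A| = 2^6 = 64

64


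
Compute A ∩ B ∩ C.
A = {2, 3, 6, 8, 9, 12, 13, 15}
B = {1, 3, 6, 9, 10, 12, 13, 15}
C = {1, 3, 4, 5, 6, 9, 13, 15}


Set A = {2, 3, 6, 8, 9, 12, 13, 15}
Set B = {1, 3, 6, 9, 10, 12, 13, 15}
Set C = {1, 3, 4, 5, 6, 9, 13, 15}
First, A ∩ B = {3, 6, 9, 12, 13, 15}
Then, (A ∩ B) ∩ C = {3, 6, 9, 13, 15}

{3, 6, 9, 13, 15}


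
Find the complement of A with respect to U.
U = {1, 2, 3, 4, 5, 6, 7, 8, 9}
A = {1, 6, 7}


Universal set U = {1, 2, 3, 4, 5, 6, 7, 8, 9}
Set A = {1, 6, 7}
A' = U \ A = elements in U but not in A
Checking each element of U:
1 (in A, exclude), 2 (not in A, include), 3 (not in A, include), 4 (not in A, include), 5 (not in A, include), 6 (in A, exclude), 7 (in A, exclude), 8 (not in A, include), 9 (not in A, include)
A' = {2, 3, 4, 5, 8, 9}

{2, 3, 4, 5, 8, 9}


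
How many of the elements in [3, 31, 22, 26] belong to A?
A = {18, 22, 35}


Set A = {18, 22, 35}
Candidates: [3, 31, 22, 26]
Check each candidate:
3 ∉ A, 31 ∉ A, 22 ∈ A, 26 ∉ A
Count of candidates in A: 1

1


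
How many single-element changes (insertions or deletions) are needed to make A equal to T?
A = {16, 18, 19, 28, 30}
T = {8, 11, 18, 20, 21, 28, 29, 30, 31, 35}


Set A = {16, 18, 19, 28, 30}
Set T = {8, 11, 18, 20, 21, 28, 29, 30, 31, 35}
Elements to remove from A (in A, not in T): {16, 19} → 2 removals
Elements to add to A (in T, not in A): {8, 11, 20, 21, 29, 31, 35} → 7 additions
Total edits = 2 + 7 = 9

9


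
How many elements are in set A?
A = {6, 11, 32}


Set A = {6, 11, 32}
Listing elements: 6, 11, 32
Counting: 3 elements
|A| = 3

3


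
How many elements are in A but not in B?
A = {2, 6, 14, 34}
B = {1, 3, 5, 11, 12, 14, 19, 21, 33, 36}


Set A = {2, 6, 14, 34}
Set B = {1, 3, 5, 11, 12, 14, 19, 21, 33, 36}
A \ B = {2, 6, 34}
|A \ B| = 3

3


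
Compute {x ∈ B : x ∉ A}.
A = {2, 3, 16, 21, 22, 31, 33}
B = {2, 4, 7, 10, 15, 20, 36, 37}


Set A = {2, 3, 16, 21, 22, 31, 33}
Set B = {2, 4, 7, 10, 15, 20, 36, 37}
Check each element of B against A:
2 ∈ A, 4 ∉ A (include), 7 ∉ A (include), 10 ∉ A (include), 15 ∉ A (include), 20 ∉ A (include), 36 ∉ A (include), 37 ∉ A (include)
Elements of B not in A: {4, 7, 10, 15, 20, 36, 37}

{4, 7, 10, 15, 20, 36, 37}


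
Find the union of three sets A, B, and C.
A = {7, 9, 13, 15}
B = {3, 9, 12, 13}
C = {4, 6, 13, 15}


Set A = {7, 9, 13, 15}
Set B = {3, 9, 12, 13}
Set C = {4, 6, 13, 15}
First, A ∪ B = {3, 7, 9, 12, 13, 15}
Then, (A ∪ B) ∪ C = {3, 4, 6, 7, 9, 12, 13, 15}

{3, 4, 6, 7, 9, 12, 13, 15}


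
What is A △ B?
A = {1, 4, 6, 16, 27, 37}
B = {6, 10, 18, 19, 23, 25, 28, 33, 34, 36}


Set A = {1, 4, 6, 16, 27, 37}
Set B = {6, 10, 18, 19, 23, 25, 28, 33, 34, 36}
A △ B = (A \ B) ∪ (B \ A)
Elements in A but not B: {1, 4, 16, 27, 37}
Elements in B but not A: {10, 18, 19, 23, 25, 28, 33, 34, 36}
A △ B = {1, 4, 10, 16, 18, 19, 23, 25, 27, 28, 33, 34, 36, 37}

{1, 4, 10, 16, 18, 19, 23, 25, 27, 28, 33, 34, 36, 37}


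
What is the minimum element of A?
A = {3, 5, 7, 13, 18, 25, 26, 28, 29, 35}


Set A = {3, 5, 7, 13, 18, 25, 26, 28, 29, 35}
Elements in ascending order: 3, 5, 7, 13, 18, 25, 26, 28, 29, 35
The smallest element is 3.

3


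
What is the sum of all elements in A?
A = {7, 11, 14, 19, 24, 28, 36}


Set A = {7, 11, 14, 19, 24, 28, 36}
Sum = 7 + 11 + 14 + 19 + 24 + 28 + 36 = 139

139


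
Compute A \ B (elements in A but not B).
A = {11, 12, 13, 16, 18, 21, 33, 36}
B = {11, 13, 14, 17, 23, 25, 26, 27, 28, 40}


Set A = {11, 12, 13, 16, 18, 21, 33, 36}
Set B = {11, 13, 14, 17, 23, 25, 26, 27, 28, 40}
A \ B includes elements in A that are not in B.
Check each element of A:
11 (in B, remove), 12 (not in B, keep), 13 (in B, remove), 16 (not in B, keep), 18 (not in B, keep), 21 (not in B, keep), 33 (not in B, keep), 36 (not in B, keep)
A \ B = {12, 16, 18, 21, 33, 36}

{12, 16, 18, 21, 33, 36}


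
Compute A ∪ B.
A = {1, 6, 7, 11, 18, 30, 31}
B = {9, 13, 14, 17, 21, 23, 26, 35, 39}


Set A = {1, 6, 7, 11, 18, 30, 31}
Set B = {9, 13, 14, 17, 21, 23, 26, 35, 39}
A ∪ B includes all elements in either set.
Elements from A: {1, 6, 7, 11, 18, 30, 31}
Elements from B not already included: {9, 13, 14, 17, 21, 23, 26, 35, 39}
A ∪ B = {1, 6, 7, 9, 11, 13, 14, 17, 18, 21, 23, 26, 30, 31, 35, 39}

{1, 6, 7, 9, 11, 13, 14, 17, 18, 21, 23, 26, 30, 31, 35, 39}


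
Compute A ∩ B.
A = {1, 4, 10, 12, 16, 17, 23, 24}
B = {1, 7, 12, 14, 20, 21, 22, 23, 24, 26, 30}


Set A = {1, 4, 10, 12, 16, 17, 23, 24}
Set B = {1, 7, 12, 14, 20, 21, 22, 23, 24, 26, 30}
A ∩ B includes only elements in both sets.
Check each element of A against B:
1 ✓, 4 ✗, 10 ✗, 12 ✓, 16 ✗, 17 ✗, 23 ✓, 24 ✓
A ∩ B = {1, 12, 23, 24}

{1, 12, 23, 24}


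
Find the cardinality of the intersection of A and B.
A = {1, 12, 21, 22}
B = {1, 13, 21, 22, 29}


Set A = {1, 12, 21, 22}
Set B = {1, 13, 21, 22, 29}
A ∩ B = {1, 21, 22}
|A ∩ B| = 3

3


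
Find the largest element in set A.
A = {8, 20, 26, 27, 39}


Set A = {8, 20, 26, 27, 39}
Elements in ascending order: 8, 20, 26, 27, 39
The largest element is 39.

39


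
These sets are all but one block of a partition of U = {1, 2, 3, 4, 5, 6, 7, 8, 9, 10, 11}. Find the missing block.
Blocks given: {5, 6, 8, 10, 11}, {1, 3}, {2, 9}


U = {1, 2, 3, 4, 5, 6, 7, 8, 9, 10, 11}
Shown blocks: {5, 6, 8, 10, 11}, {1, 3}, {2, 9}
A partition's blocks are pairwise disjoint and cover U, so the missing block = U \ (union of shown blocks).
Union of shown blocks: {1, 2, 3, 5, 6, 8, 9, 10, 11}
Missing block = U \ (union) = {4, 7}

{4, 7}


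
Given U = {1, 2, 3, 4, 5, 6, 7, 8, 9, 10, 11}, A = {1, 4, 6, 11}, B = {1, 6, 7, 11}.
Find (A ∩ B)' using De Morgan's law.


U = {1, 2, 3, 4, 5, 6, 7, 8, 9, 10, 11}
A = {1, 4, 6, 11}, B = {1, 6, 7, 11}
A ∩ B = {1, 6, 11}
(A ∩ B)' = U \ (A ∩ B) = {2, 3, 4, 5, 7, 8, 9, 10}
Verification via A' ∪ B': A' = {2, 3, 5, 7, 8, 9, 10}, B' = {2, 3, 4, 5, 8, 9, 10}
A' ∪ B' = {2, 3, 4, 5, 7, 8, 9, 10} ✓

{2, 3, 4, 5, 7, 8, 9, 10}


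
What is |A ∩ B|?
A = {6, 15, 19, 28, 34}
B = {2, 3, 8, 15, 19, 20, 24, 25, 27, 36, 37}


Set A = {6, 15, 19, 28, 34}
Set B = {2, 3, 8, 15, 19, 20, 24, 25, 27, 36, 37}
A ∩ B = {15, 19}
|A ∩ B| = 2

2


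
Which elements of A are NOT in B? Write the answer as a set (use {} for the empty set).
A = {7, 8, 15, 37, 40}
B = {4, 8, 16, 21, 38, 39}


Set A = {7, 8, 15, 37, 40}
Set B = {4, 8, 16, 21, 38, 39}
Check each element of A against B:
7 ∉ B (include), 8 ∈ B, 15 ∉ B (include), 37 ∉ B (include), 40 ∉ B (include)
Elements of A not in B: {7, 15, 37, 40}

{7, 15, 37, 40}


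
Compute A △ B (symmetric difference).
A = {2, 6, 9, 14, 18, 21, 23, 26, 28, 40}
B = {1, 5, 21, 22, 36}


Set A = {2, 6, 9, 14, 18, 21, 23, 26, 28, 40}
Set B = {1, 5, 21, 22, 36}
A △ B = (A \ B) ∪ (B \ A)
Elements in A but not B: {2, 6, 9, 14, 18, 23, 26, 28, 40}
Elements in B but not A: {1, 5, 22, 36}
A △ B = {1, 2, 5, 6, 9, 14, 18, 22, 23, 26, 28, 36, 40}

{1, 2, 5, 6, 9, 14, 18, 22, 23, 26, 28, 36, 40}


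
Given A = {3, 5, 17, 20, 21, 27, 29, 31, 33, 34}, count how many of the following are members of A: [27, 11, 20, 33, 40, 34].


Set A = {3, 5, 17, 20, 21, 27, 29, 31, 33, 34}
Candidates: [27, 11, 20, 33, 40, 34]
Check each candidate:
27 ∈ A, 11 ∉ A, 20 ∈ A, 33 ∈ A, 40 ∉ A, 34 ∈ A
Count of candidates in A: 4

4


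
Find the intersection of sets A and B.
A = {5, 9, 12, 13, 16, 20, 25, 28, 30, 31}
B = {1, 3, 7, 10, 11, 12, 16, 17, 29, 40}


Set A = {5, 9, 12, 13, 16, 20, 25, 28, 30, 31}
Set B = {1, 3, 7, 10, 11, 12, 16, 17, 29, 40}
A ∩ B includes only elements in both sets.
Check each element of A against B:
5 ✗, 9 ✗, 12 ✓, 13 ✗, 16 ✓, 20 ✗, 25 ✗, 28 ✗, 30 ✗, 31 ✗
A ∩ B = {12, 16}

{12, 16}


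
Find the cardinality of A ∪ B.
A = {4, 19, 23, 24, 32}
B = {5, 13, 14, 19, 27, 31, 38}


Set A = {4, 19, 23, 24, 32}, |A| = 5
Set B = {5, 13, 14, 19, 27, 31, 38}, |B| = 7
A ∩ B = {19}, |A ∩ B| = 1
|A ∪ B| = |A| + |B| - |A ∩ B| = 5 + 7 - 1 = 11

11


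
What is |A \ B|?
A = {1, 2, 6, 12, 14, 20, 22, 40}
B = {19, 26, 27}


Set A = {1, 2, 6, 12, 14, 20, 22, 40}
Set B = {19, 26, 27}
A \ B = {1, 2, 6, 12, 14, 20, 22, 40}
|A \ B| = 8

8


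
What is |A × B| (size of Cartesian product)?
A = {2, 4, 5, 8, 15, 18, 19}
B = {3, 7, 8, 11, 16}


Set A = {2, 4, 5, 8, 15, 18, 19} has 7 elements.
Set B = {3, 7, 8, 11, 16} has 5 elements.
|A × B| = |A| × |B| = 7 × 5 = 35

35


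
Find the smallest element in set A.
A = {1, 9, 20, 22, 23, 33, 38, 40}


Set A = {1, 9, 20, 22, 23, 33, 38, 40}
Elements in ascending order: 1, 9, 20, 22, 23, 33, 38, 40
The smallest element is 1.

1


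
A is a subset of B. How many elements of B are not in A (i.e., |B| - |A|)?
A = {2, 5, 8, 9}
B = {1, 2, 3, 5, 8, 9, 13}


Set A = {2, 5, 8, 9}, |A| = 4
Set B = {1, 2, 3, 5, 8, 9, 13}, |B| = 7
Since A ⊆ B: B \ A = {1, 3, 13}
|B| - |A| = 7 - 4 = 3

3


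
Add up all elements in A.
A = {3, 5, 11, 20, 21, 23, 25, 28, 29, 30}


Set A = {3, 5, 11, 20, 21, 23, 25, 28, 29, 30}
Sum = 3 + 5 + 11 + 20 + 21 + 23 + 25 + 28 + 29 + 30 = 195

195


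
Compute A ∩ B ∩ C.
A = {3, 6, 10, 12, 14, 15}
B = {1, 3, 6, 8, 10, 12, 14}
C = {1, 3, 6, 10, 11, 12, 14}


Set A = {3, 6, 10, 12, 14, 15}
Set B = {1, 3, 6, 8, 10, 12, 14}
Set C = {1, 3, 6, 10, 11, 12, 14}
First, A ∩ B = {3, 6, 10, 12, 14}
Then, (A ∩ B) ∩ C = {3, 6, 10, 12, 14}

{3, 6, 10, 12, 14}


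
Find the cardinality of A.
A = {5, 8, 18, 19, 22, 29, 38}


Set A = {5, 8, 18, 19, 22, 29, 38}
Listing elements: 5, 8, 18, 19, 22, 29, 38
Counting: 7 elements
|A| = 7

7


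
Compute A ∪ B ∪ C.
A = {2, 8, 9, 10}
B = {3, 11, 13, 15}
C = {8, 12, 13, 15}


Set A = {2, 8, 9, 10}
Set B = {3, 11, 13, 15}
Set C = {8, 12, 13, 15}
First, A ∪ B = {2, 3, 8, 9, 10, 11, 13, 15}
Then, (A ∪ B) ∪ C = {2, 3, 8, 9, 10, 11, 12, 13, 15}

{2, 3, 8, 9, 10, 11, 12, 13, 15}


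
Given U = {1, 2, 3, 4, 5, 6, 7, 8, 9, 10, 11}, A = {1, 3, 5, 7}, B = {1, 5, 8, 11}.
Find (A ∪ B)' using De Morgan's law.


U = {1, 2, 3, 4, 5, 6, 7, 8, 9, 10, 11}
A = {1, 3, 5, 7}, B = {1, 5, 8, 11}
A ∪ B = {1, 3, 5, 7, 8, 11}
(A ∪ B)' = U \ (A ∪ B) = {2, 4, 6, 9, 10}
Verification via A' ∩ B': A' = {2, 4, 6, 8, 9, 10, 11}, B' = {2, 3, 4, 6, 7, 9, 10}
A' ∩ B' = {2, 4, 6, 9, 10} ✓

{2, 4, 6, 9, 10}


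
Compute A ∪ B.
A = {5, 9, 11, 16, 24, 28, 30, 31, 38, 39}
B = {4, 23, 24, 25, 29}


Set A = {5, 9, 11, 16, 24, 28, 30, 31, 38, 39}
Set B = {4, 23, 24, 25, 29}
A ∪ B includes all elements in either set.
Elements from A: {5, 9, 11, 16, 24, 28, 30, 31, 38, 39}
Elements from B not already included: {4, 23, 25, 29}
A ∪ B = {4, 5, 9, 11, 16, 23, 24, 25, 28, 29, 30, 31, 38, 39}

{4, 5, 9, 11, 16, 23, 24, 25, 28, 29, 30, 31, 38, 39}


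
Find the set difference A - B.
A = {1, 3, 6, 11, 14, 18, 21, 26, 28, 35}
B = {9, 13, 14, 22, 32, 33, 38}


Set A = {1, 3, 6, 11, 14, 18, 21, 26, 28, 35}
Set B = {9, 13, 14, 22, 32, 33, 38}
A \ B includes elements in A that are not in B.
Check each element of A:
1 (not in B, keep), 3 (not in B, keep), 6 (not in B, keep), 11 (not in B, keep), 14 (in B, remove), 18 (not in B, keep), 21 (not in B, keep), 26 (not in B, keep), 28 (not in B, keep), 35 (not in B, keep)
A \ B = {1, 3, 6, 11, 18, 21, 26, 28, 35}

{1, 3, 6, 11, 18, 21, 26, 28, 35}


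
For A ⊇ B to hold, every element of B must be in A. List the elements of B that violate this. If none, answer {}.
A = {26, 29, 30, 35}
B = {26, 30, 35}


Set A = {26, 29, 30, 35}
Set B = {26, 30, 35}
Check each element of B against A:
26 ∈ A, 30 ∈ A, 35 ∈ A
Elements of B not in A: {}

{}


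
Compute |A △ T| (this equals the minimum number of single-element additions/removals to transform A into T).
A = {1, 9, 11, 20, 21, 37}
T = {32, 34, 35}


Set A = {1, 9, 11, 20, 21, 37}
Set T = {32, 34, 35}
Elements to remove from A (in A, not in T): {1, 9, 11, 20, 21, 37} → 6 removals
Elements to add to A (in T, not in A): {32, 34, 35} → 3 additions
Total edits = 6 + 3 = 9

9


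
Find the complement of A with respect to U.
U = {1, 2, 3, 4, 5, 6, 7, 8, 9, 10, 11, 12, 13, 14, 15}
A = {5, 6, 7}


Universal set U = {1, 2, 3, 4, 5, 6, 7, 8, 9, 10, 11, 12, 13, 14, 15}
Set A = {5, 6, 7}
A' = U \ A = elements in U but not in A
Checking each element of U:
1 (not in A, include), 2 (not in A, include), 3 (not in A, include), 4 (not in A, include), 5 (in A, exclude), 6 (in A, exclude), 7 (in A, exclude), 8 (not in A, include), 9 (not in A, include), 10 (not in A, include), 11 (not in A, include), 12 (not in A, include), 13 (not in A, include), 14 (not in A, include), 15 (not in A, include)
A' = {1, 2, 3, 4, 8, 9, 10, 11, 12, 13, 14, 15}

{1, 2, 3, 4, 8, 9, 10, 11, 12, 13, 14, 15}


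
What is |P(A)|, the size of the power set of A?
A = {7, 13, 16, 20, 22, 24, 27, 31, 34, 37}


Set A = {7, 13, 16, 20, 22, 24, 27, 31, 34, 37}
|A| = 10
The power set P(A) contains all subsets of A.
|P(A)| = 2^|A| = 2^10 = 1024

1024


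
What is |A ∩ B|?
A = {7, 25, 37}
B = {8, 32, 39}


Set A = {7, 25, 37}
Set B = {8, 32, 39}
A ∩ B = {}
|A ∩ B| = 0

0


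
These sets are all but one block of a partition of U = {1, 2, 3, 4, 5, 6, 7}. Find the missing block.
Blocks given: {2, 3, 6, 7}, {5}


U = {1, 2, 3, 4, 5, 6, 7}
Shown blocks: {2, 3, 6, 7}, {5}
A partition's blocks are pairwise disjoint and cover U, so the missing block = U \ (union of shown blocks).
Union of shown blocks: {2, 3, 5, 6, 7}
Missing block = U \ (union) = {1, 4}

{1, 4}


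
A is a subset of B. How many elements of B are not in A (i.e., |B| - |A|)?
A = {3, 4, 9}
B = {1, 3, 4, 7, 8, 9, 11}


Set A = {3, 4, 9}, |A| = 3
Set B = {1, 3, 4, 7, 8, 9, 11}, |B| = 7
Since A ⊆ B: B \ A = {1, 7, 8, 11}
|B| - |A| = 7 - 3 = 4

4


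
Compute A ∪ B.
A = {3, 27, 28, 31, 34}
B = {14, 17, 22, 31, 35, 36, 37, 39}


Set A = {3, 27, 28, 31, 34}
Set B = {14, 17, 22, 31, 35, 36, 37, 39}
A ∪ B includes all elements in either set.
Elements from A: {3, 27, 28, 31, 34}
Elements from B not already included: {14, 17, 22, 35, 36, 37, 39}
A ∪ B = {3, 14, 17, 22, 27, 28, 31, 34, 35, 36, 37, 39}

{3, 14, 17, 22, 27, 28, 31, 34, 35, 36, 37, 39}


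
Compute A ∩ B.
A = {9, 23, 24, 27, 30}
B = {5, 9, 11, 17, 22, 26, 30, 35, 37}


Set A = {9, 23, 24, 27, 30}
Set B = {5, 9, 11, 17, 22, 26, 30, 35, 37}
A ∩ B includes only elements in both sets.
Check each element of A against B:
9 ✓, 23 ✗, 24 ✗, 27 ✗, 30 ✓
A ∩ B = {9, 30}

{9, 30}


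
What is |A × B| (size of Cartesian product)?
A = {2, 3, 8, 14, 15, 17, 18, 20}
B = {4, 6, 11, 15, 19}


Set A = {2, 3, 8, 14, 15, 17, 18, 20} has 8 elements.
Set B = {4, 6, 11, 15, 19} has 5 elements.
|A × B| = |A| × |B| = 8 × 5 = 40

40


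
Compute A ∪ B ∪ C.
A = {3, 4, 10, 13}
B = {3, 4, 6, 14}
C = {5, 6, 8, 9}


Set A = {3, 4, 10, 13}
Set B = {3, 4, 6, 14}
Set C = {5, 6, 8, 9}
First, A ∪ B = {3, 4, 6, 10, 13, 14}
Then, (A ∪ B) ∪ C = {3, 4, 5, 6, 8, 9, 10, 13, 14}

{3, 4, 5, 6, 8, 9, 10, 13, 14}


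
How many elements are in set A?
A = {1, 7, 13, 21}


Set A = {1, 7, 13, 21}
Listing elements: 1, 7, 13, 21
Counting: 4 elements
|A| = 4

4


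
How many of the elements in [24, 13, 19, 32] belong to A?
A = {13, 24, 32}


Set A = {13, 24, 32}
Candidates: [24, 13, 19, 32]
Check each candidate:
24 ∈ A, 13 ∈ A, 19 ∉ A, 32 ∈ A
Count of candidates in A: 3

3


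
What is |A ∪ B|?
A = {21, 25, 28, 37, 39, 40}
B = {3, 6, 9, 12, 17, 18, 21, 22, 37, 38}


Set A = {21, 25, 28, 37, 39, 40}, |A| = 6
Set B = {3, 6, 9, 12, 17, 18, 21, 22, 37, 38}, |B| = 10
A ∩ B = {21, 37}, |A ∩ B| = 2
|A ∪ B| = |A| + |B| - |A ∩ B| = 6 + 10 - 2 = 14

14


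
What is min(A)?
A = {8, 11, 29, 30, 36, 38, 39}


Set A = {8, 11, 29, 30, 36, 38, 39}
Elements in ascending order: 8, 11, 29, 30, 36, 38, 39
The smallest element is 8.

8


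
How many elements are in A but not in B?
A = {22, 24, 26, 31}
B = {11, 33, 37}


Set A = {22, 24, 26, 31}
Set B = {11, 33, 37}
A \ B = {22, 24, 26, 31}
|A \ B| = 4

4


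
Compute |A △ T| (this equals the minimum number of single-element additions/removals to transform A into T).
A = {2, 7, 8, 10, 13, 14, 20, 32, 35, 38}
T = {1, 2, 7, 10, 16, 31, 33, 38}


Set A = {2, 7, 8, 10, 13, 14, 20, 32, 35, 38}
Set T = {1, 2, 7, 10, 16, 31, 33, 38}
Elements to remove from A (in A, not in T): {8, 13, 14, 20, 32, 35} → 6 removals
Elements to add to A (in T, not in A): {1, 16, 31, 33} → 4 additions
Total edits = 6 + 4 = 10

10


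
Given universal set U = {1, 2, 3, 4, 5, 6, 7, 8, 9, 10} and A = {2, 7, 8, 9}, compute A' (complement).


Universal set U = {1, 2, 3, 4, 5, 6, 7, 8, 9, 10}
Set A = {2, 7, 8, 9}
A' = U \ A = elements in U but not in A
Checking each element of U:
1 (not in A, include), 2 (in A, exclude), 3 (not in A, include), 4 (not in A, include), 5 (not in A, include), 6 (not in A, include), 7 (in A, exclude), 8 (in A, exclude), 9 (in A, exclude), 10 (not in A, include)
A' = {1, 3, 4, 5, 6, 10}

{1, 3, 4, 5, 6, 10}


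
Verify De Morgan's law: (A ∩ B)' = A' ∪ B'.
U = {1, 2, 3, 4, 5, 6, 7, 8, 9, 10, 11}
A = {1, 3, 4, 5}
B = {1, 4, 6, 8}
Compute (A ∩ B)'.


U = {1, 2, 3, 4, 5, 6, 7, 8, 9, 10, 11}
A = {1, 3, 4, 5}, B = {1, 4, 6, 8}
A ∩ B = {1, 4}
(A ∩ B)' = U \ (A ∩ B) = {2, 3, 5, 6, 7, 8, 9, 10, 11}
Verification via A' ∪ B': A' = {2, 6, 7, 8, 9, 10, 11}, B' = {2, 3, 5, 7, 9, 10, 11}
A' ∪ B' = {2, 3, 5, 6, 7, 8, 9, 10, 11} ✓

{2, 3, 5, 6, 7, 8, 9, 10, 11}


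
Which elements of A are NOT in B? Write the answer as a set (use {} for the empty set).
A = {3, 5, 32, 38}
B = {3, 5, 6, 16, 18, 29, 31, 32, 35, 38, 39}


Set A = {3, 5, 32, 38}
Set B = {3, 5, 6, 16, 18, 29, 31, 32, 35, 38, 39}
Check each element of A against B:
3 ∈ B, 5 ∈ B, 32 ∈ B, 38 ∈ B
Elements of A not in B: {}

{}


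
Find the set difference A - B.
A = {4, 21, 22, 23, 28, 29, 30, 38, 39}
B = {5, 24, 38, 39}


Set A = {4, 21, 22, 23, 28, 29, 30, 38, 39}
Set B = {5, 24, 38, 39}
A \ B includes elements in A that are not in B.
Check each element of A:
4 (not in B, keep), 21 (not in B, keep), 22 (not in B, keep), 23 (not in B, keep), 28 (not in B, keep), 29 (not in B, keep), 30 (not in B, keep), 38 (in B, remove), 39 (in B, remove)
A \ B = {4, 21, 22, 23, 28, 29, 30}

{4, 21, 22, 23, 28, 29, 30}


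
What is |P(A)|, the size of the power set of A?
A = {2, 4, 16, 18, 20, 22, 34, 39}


Set A = {2, 4, 16, 18, 20, 22, 34, 39}
|A| = 8
The power set P(A) contains all subsets of A.
|P(A)| = 2^|A| = 2^8 = 256

256


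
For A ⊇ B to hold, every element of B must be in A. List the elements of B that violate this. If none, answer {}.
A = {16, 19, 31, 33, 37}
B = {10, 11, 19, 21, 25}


Set A = {16, 19, 31, 33, 37}
Set B = {10, 11, 19, 21, 25}
Check each element of B against A:
10 ∉ A (include), 11 ∉ A (include), 19 ∈ A, 21 ∉ A (include), 25 ∉ A (include)
Elements of B not in A: {10, 11, 21, 25}

{10, 11, 21, 25}


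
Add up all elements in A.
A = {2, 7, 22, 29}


Set A = {2, 7, 22, 29}
Sum = 2 + 7 + 22 + 29 = 60

60


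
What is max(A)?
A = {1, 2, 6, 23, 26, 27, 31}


Set A = {1, 2, 6, 23, 26, 27, 31}
Elements in ascending order: 1, 2, 6, 23, 26, 27, 31
The largest element is 31.

31


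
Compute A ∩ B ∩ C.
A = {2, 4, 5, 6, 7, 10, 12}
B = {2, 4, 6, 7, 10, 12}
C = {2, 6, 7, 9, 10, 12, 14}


Set A = {2, 4, 5, 6, 7, 10, 12}
Set B = {2, 4, 6, 7, 10, 12}
Set C = {2, 6, 7, 9, 10, 12, 14}
First, A ∩ B = {2, 4, 6, 7, 10, 12}
Then, (A ∩ B) ∩ C = {2, 6, 7, 10, 12}

{2, 6, 7, 10, 12}


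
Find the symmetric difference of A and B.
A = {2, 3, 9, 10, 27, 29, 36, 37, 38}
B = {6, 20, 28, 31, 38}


Set A = {2, 3, 9, 10, 27, 29, 36, 37, 38}
Set B = {6, 20, 28, 31, 38}
A △ B = (A \ B) ∪ (B \ A)
Elements in A but not B: {2, 3, 9, 10, 27, 29, 36, 37}
Elements in B but not A: {6, 20, 28, 31}
A △ B = {2, 3, 6, 9, 10, 20, 27, 28, 29, 31, 36, 37}

{2, 3, 6, 9, 10, 20, 27, 28, 29, 31, 36, 37}


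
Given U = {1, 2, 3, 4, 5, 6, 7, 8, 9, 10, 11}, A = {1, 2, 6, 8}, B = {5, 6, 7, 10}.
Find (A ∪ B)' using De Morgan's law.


U = {1, 2, 3, 4, 5, 6, 7, 8, 9, 10, 11}
A = {1, 2, 6, 8}, B = {5, 6, 7, 10}
A ∪ B = {1, 2, 5, 6, 7, 8, 10}
(A ∪ B)' = U \ (A ∪ B) = {3, 4, 9, 11}
Verification via A' ∩ B': A' = {3, 4, 5, 7, 9, 10, 11}, B' = {1, 2, 3, 4, 8, 9, 11}
A' ∩ B' = {3, 4, 9, 11} ✓

{3, 4, 9, 11}


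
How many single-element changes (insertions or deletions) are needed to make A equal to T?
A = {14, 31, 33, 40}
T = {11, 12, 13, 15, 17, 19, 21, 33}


Set A = {14, 31, 33, 40}
Set T = {11, 12, 13, 15, 17, 19, 21, 33}
Elements to remove from A (in A, not in T): {14, 31, 40} → 3 removals
Elements to add to A (in T, not in A): {11, 12, 13, 15, 17, 19, 21} → 7 additions
Total edits = 3 + 7 = 10

10


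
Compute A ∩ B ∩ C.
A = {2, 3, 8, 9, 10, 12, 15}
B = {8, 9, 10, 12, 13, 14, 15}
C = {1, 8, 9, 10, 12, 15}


Set A = {2, 3, 8, 9, 10, 12, 15}
Set B = {8, 9, 10, 12, 13, 14, 15}
Set C = {1, 8, 9, 10, 12, 15}
First, A ∩ B = {8, 9, 10, 12, 15}
Then, (A ∩ B) ∩ C = {8, 9, 10, 12, 15}

{8, 9, 10, 12, 15}


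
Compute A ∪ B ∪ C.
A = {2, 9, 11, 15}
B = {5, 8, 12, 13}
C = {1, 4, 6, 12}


Set A = {2, 9, 11, 15}
Set B = {5, 8, 12, 13}
Set C = {1, 4, 6, 12}
First, A ∪ B = {2, 5, 8, 9, 11, 12, 13, 15}
Then, (A ∪ B) ∪ C = {1, 2, 4, 5, 6, 8, 9, 11, 12, 13, 15}

{1, 2, 4, 5, 6, 8, 9, 11, 12, 13, 15}


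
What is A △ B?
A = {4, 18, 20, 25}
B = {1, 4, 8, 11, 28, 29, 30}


Set A = {4, 18, 20, 25}
Set B = {1, 4, 8, 11, 28, 29, 30}
A △ B = (A \ B) ∪ (B \ A)
Elements in A but not B: {18, 20, 25}
Elements in B but not A: {1, 8, 11, 28, 29, 30}
A △ B = {1, 8, 11, 18, 20, 25, 28, 29, 30}

{1, 8, 11, 18, 20, 25, 28, 29, 30}


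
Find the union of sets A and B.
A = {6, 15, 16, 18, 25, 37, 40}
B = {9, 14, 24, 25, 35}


Set A = {6, 15, 16, 18, 25, 37, 40}
Set B = {9, 14, 24, 25, 35}
A ∪ B includes all elements in either set.
Elements from A: {6, 15, 16, 18, 25, 37, 40}
Elements from B not already included: {9, 14, 24, 35}
A ∪ B = {6, 9, 14, 15, 16, 18, 24, 25, 35, 37, 40}

{6, 9, 14, 15, 16, 18, 24, 25, 35, 37, 40}


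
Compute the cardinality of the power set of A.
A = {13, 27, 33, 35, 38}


Set A = {13, 27, 33, 35, 38}
|A| = 5
The power set P(A) contains all subsets of A.
|P(A)| = 2^|A| = 2^5 = 32

32


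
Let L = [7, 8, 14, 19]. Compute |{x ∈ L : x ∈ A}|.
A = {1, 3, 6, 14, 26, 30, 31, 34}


Set A = {1, 3, 6, 14, 26, 30, 31, 34}
Candidates: [7, 8, 14, 19]
Check each candidate:
7 ∉ A, 8 ∉ A, 14 ∈ A, 19 ∉ A
Count of candidates in A: 1

1


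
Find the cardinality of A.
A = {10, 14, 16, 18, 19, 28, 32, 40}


Set A = {10, 14, 16, 18, 19, 28, 32, 40}
Listing elements: 10, 14, 16, 18, 19, 28, 32, 40
Counting: 8 elements
|A| = 8

8


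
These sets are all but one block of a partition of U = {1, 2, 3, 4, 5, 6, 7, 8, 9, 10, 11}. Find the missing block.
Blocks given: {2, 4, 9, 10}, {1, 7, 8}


U = {1, 2, 3, 4, 5, 6, 7, 8, 9, 10, 11}
Shown blocks: {2, 4, 9, 10}, {1, 7, 8}
A partition's blocks are pairwise disjoint and cover U, so the missing block = U \ (union of shown blocks).
Union of shown blocks: {1, 2, 4, 7, 8, 9, 10}
Missing block = U \ (union) = {3, 5, 6, 11}

{3, 5, 6, 11}


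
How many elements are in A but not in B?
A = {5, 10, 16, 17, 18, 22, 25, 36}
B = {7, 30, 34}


Set A = {5, 10, 16, 17, 18, 22, 25, 36}
Set B = {7, 30, 34}
A \ B = {5, 10, 16, 17, 18, 22, 25, 36}
|A \ B| = 8

8


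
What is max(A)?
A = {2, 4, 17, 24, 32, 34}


Set A = {2, 4, 17, 24, 32, 34}
Elements in ascending order: 2, 4, 17, 24, 32, 34
The largest element is 34.

34


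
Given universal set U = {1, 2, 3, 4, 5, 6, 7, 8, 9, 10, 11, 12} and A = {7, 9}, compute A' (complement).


Universal set U = {1, 2, 3, 4, 5, 6, 7, 8, 9, 10, 11, 12}
Set A = {7, 9}
A' = U \ A = elements in U but not in A
Checking each element of U:
1 (not in A, include), 2 (not in A, include), 3 (not in A, include), 4 (not in A, include), 5 (not in A, include), 6 (not in A, include), 7 (in A, exclude), 8 (not in A, include), 9 (in A, exclude), 10 (not in A, include), 11 (not in A, include), 12 (not in A, include)
A' = {1, 2, 3, 4, 5, 6, 8, 10, 11, 12}

{1, 2, 3, 4, 5, 6, 8, 10, 11, 12}


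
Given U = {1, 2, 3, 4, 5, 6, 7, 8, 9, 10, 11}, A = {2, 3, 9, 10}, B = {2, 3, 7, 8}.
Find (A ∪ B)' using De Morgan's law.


U = {1, 2, 3, 4, 5, 6, 7, 8, 9, 10, 11}
A = {2, 3, 9, 10}, B = {2, 3, 7, 8}
A ∪ B = {2, 3, 7, 8, 9, 10}
(A ∪ B)' = U \ (A ∪ B) = {1, 4, 5, 6, 11}
Verification via A' ∩ B': A' = {1, 4, 5, 6, 7, 8, 11}, B' = {1, 4, 5, 6, 9, 10, 11}
A' ∩ B' = {1, 4, 5, 6, 11} ✓

{1, 4, 5, 6, 11}


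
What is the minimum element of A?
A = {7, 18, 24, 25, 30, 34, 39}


Set A = {7, 18, 24, 25, 30, 34, 39}
Elements in ascending order: 7, 18, 24, 25, 30, 34, 39
The smallest element is 7.

7


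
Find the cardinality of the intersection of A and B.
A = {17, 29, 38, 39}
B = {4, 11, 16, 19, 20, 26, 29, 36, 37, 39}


Set A = {17, 29, 38, 39}
Set B = {4, 11, 16, 19, 20, 26, 29, 36, 37, 39}
A ∩ B = {29, 39}
|A ∩ B| = 2

2


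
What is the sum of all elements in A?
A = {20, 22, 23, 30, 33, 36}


Set A = {20, 22, 23, 30, 33, 36}
Sum = 20 + 22 + 23 + 30 + 33 + 36 = 164

164


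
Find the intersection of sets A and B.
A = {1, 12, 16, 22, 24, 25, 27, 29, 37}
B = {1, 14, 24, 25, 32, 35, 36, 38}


Set A = {1, 12, 16, 22, 24, 25, 27, 29, 37}
Set B = {1, 14, 24, 25, 32, 35, 36, 38}
A ∩ B includes only elements in both sets.
Check each element of A against B:
1 ✓, 12 ✗, 16 ✗, 22 ✗, 24 ✓, 25 ✓, 27 ✗, 29 ✗, 37 ✗
A ∩ B = {1, 24, 25}

{1, 24, 25}


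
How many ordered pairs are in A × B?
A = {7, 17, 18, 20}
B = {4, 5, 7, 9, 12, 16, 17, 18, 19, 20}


Set A = {7, 17, 18, 20} has 4 elements.
Set B = {4, 5, 7, 9, 12, 16, 17, 18, 19, 20} has 10 elements.
|A × B| = |A| × |B| = 4 × 10 = 40

40


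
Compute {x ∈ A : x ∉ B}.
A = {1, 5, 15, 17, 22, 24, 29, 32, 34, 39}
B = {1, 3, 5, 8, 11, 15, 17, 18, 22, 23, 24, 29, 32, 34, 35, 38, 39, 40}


Set A = {1, 5, 15, 17, 22, 24, 29, 32, 34, 39}
Set B = {1, 3, 5, 8, 11, 15, 17, 18, 22, 23, 24, 29, 32, 34, 35, 38, 39, 40}
Check each element of A against B:
1 ∈ B, 5 ∈ B, 15 ∈ B, 17 ∈ B, 22 ∈ B, 24 ∈ B, 29 ∈ B, 32 ∈ B, 34 ∈ B, 39 ∈ B
Elements of A not in B: {}

{}


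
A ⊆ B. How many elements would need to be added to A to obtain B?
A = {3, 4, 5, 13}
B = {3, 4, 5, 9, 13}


Set A = {3, 4, 5, 13}, |A| = 4
Set B = {3, 4, 5, 9, 13}, |B| = 5
Since A ⊆ B: B \ A = {9}
|B| - |A| = 5 - 4 = 1

1


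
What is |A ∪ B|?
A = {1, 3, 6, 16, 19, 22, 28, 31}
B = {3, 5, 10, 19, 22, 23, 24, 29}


Set A = {1, 3, 6, 16, 19, 22, 28, 31}, |A| = 8
Set B = {3, 5, 10, 19, 22, 23, 24, 29}, |B| = 8
A ∩ B = {3, 19, 22}, |A ∩ B| = 3
|A ∪ B| = |A| + |B| - |A ∩ B| = 8 + 8 - 3 = 13

13


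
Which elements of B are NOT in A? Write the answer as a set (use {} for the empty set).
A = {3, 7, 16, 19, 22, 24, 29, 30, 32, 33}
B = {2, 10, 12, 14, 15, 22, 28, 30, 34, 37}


Set A = {3, 7, 16, 19, 22, 24, 29, 30, 32, 33}
Set B = {2, 10, 12, 14, 15, 22, 28, 30, 34, 37}
Check each element of B against A:
2 ∉ A (include), 10 ∉ A (include), 12 ∉ A (include), 14 ∉ A (include), 15 ∉ A (include), 22 ∈ A, 28 ∉ A (include), 30 ∈ A, 34 ∉ A (include), 37 ∉ A (include)
Elements of B not in A: {2, 10, 12, 14, 15, 28, 34, 37}

{2, 10, 12, 14, 15, 28, 34, 37}
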